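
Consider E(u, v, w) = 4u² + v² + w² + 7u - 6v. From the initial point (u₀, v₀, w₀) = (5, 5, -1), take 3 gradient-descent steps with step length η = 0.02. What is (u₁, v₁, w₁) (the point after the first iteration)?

∇E = (8u + 7, 2v - 6, 2w)
Step 1: at (5, 5, -1), ∇E = (47, 4, -2) → (5, 5, -1) − 0.02·(47, 4, -2) = (4.06, 4.92, -0.96)

(4.06, 4.92, -0.96)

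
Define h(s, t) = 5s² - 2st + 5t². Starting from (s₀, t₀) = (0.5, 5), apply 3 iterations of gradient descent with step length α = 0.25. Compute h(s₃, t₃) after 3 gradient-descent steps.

3948.5

∇h = (10s - 2t, -2s + 10t)
(s₁, t₁) = (0.5, 5) − 0.25·(-5, 49) = (1.75, -7.25)
(s₂, t₂) = (1.75, -7.25) − 0.25·(32, -76) = (-6.25, 11.75)
(s₃, t₃) = (-6.25, 11.75) − 0.25·(-86, 130) = (15.25, -20.75)
h(15.25, -20.75) = 3948.5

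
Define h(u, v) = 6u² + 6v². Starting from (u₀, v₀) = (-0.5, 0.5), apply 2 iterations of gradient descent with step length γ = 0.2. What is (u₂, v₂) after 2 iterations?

∇h = (12u, 12v)
Step 1: at (-0.5, 0.5), ∇h = (-6, 6) → (-0.5, 0.5) − 0.2·(-6, 6) = (0.7, -0.7)
Step 2: at (0.7, -0.7), ∇h = (8.4, -8.4) → (0.7, -0.7) − 0.2·(8.4, -8.4) = (-0.98, 0.98)

(-0.98, 0.98)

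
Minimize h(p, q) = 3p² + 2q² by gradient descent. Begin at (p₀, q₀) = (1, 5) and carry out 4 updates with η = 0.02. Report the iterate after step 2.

∇h = (6p, 4q)
(p₁, q₁) = (1, 5) − 0.02·(6, 20) = (0.88, 4.6)
(p₂, q₂) = (0.88, 4.6) − 0.02·(5.28, 18.4) = (0.7744, 4.232)

(0.7744, 4.232)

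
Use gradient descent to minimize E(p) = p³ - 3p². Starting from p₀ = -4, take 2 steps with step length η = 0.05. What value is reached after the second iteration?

-18.544

E′(p) = 3p² - 6p
p₁ = -4 − 0.05·72 = -7.6
p₂ = -7.6 − 0.05·218.88 = -18.544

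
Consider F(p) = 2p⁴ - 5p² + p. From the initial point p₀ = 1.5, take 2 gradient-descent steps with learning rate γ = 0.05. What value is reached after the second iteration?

F′(p) = 8p³ - 10p + 1
p₁ = 1.5 − 0.05·13 = 0.85
p₂ = 0.85 − 0.05·(-2.587) = 0.97935

0.97935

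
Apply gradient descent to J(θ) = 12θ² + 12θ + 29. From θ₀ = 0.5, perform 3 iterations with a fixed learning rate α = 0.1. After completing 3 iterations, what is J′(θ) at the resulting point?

-65.856

J′(θ) = 24θ + 12
Step 1: J′(0.5) = 24; θ₁ = 0.5 − 0.1·24 = -1.9
Step 2: J′(-1.9) = -33.6; θ₂ = -1.9 − 0.1·(-33.6) = 1.46
Step 3: J′(1.46) = 47.04; θ₃ = 1.46 − 0.1·47.04 = -3.244
J′(θ) at (-3.244) = -65.856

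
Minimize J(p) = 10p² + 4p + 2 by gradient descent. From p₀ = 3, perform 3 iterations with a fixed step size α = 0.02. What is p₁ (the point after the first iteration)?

1.72

J′(p) = 20p + 4
p₁ = 3 − 0.02·64 = 1.72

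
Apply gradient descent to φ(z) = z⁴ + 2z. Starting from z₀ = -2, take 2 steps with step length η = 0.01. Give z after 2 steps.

-1.52348

φ′(z) = 4z³ + 2
z₁ = -2 − 0.01·(-30) = -1.7
z₂ = -1.7 − 0.01·(-17.652) = -1.52348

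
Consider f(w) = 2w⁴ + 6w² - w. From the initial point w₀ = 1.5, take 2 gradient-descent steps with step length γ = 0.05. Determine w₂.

f′(w) = 8w³ + 12w - 1
w₁ = 1.5 − 0.05·44 = -0.7
w₂ = -0.7 − 0.05·(-12.144) = -0.0928

-0.0928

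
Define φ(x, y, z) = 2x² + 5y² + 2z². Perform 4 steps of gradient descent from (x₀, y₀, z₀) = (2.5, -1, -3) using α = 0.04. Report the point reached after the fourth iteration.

∇φ = (4x, 10y, 4z)
Step 1: at (2.5, -1, -3), ∇φ = (10, -10, -12) → (2.5, -1, -3) − 0.04·(10, -10, -12) = (2.1, -0.6, -2.52)
Step 2: at (2.1, -0.6, -2.52), ∇φ = (8.4, -6, -10.08) → (2.1, -0.6, -2.52) − 0.04·(8.4, -6, -10.08) = (1.764, -0.36, -2.1168)
Step 3: at (1.764, -0.36, -2.1168), ∇φ = (7.056, -3.6, -8.4672) → (1.764, -0.36, -2.1168) − 0.04·(7.056, -3.6, -8.4672) = (1.48176, -0.216, -1.778112)
Step 4: at (1.48176, -0.216, -1.778112), ∇φ = (5.92704, -2.16, -7.112448) → (1.48176, -0.216, -1.778112) − 0.04·(5.92704, -2.16, -7.112448) = (1.2446784, -0.1296, -1.49361408)

(1.2446784, -0.1296, -1.49361408)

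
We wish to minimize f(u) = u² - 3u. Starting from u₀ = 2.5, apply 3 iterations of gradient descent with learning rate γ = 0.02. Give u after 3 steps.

2.384736

f′(u) = 2u - 3
u₁ = 2.5 − 0.02·2 = 2.46
u₂ = 2.46 − 0.02·1.92 = 2.4216
u₃ = 2.4216 − 0.02·1.8432 = 2.384736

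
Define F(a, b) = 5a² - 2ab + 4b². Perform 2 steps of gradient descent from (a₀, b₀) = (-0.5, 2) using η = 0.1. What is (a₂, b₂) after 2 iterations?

∇F = (10a - 2b, -2a + 8b)
(a₁, b₁) = (-0.5, 2) − 0.1·(-9, 17) = (0.4, 0.3)
(a₂, b₂) = (0.4, 0.3) − 0.1·(3.4, 1.6) = (0.06, 0.14)

(0.06, 0.14)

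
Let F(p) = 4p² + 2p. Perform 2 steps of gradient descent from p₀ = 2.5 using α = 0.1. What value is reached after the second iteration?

F′(p) = 8p + 2
p₁ = 2.5 − 0.1·22 = 0.3
p₂ = 0.3 − 0.1·4.4 = -0.14

-0.14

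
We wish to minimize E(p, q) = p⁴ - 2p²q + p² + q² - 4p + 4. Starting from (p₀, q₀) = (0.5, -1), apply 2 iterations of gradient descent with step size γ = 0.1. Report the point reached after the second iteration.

∇E = (4p³ - 4pq + 2p - 4, -2p² + 2q)
Step 1: at (0.5, -1), ∇E = (-0.5, -2.5) → (0.5, -1) − 0.1·(-0.5, -2.5) = (0.55, -0.75)
Step 2: at (0.55, -0.75), ∇E = (-0.5845, -2.105) → (0.55, -0.75) − 0.1·(-0.5845, -2.105) = (0.60845, -0.5395)

(0.60845, -0.5395)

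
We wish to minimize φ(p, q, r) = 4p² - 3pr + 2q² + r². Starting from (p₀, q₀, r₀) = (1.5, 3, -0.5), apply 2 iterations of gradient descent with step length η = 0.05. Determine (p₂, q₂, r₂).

(0.46125, 1.92, -0.07875)

∇φ = (8p - 3r, 4q, -3p + 2r)
Step 1: at (1.5, 3, -0.5), ∇φ = (13.5, 12, -5.5) → (1.5, 3, -0.5) − 0.05·(13.5, 12, -5.5) = (0.825, 2.4, -0.225)
Step 2: at (0.825, 2.4, -0.225), ∇φ = (7.275, 9.6, -2.925) → (0.825, 2.4, -0.225) − 0.05·(7.275, 9.6, -2.925) = (0.46125, 1.92, -0.07875)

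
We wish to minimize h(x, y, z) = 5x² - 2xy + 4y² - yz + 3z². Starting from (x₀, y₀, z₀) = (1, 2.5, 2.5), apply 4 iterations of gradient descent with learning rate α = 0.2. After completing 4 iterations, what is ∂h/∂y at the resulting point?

∇h = (10x - 2y, -2x + 8y - z, -y + 6z)
(x₁, y₁, z₁) = (1, 2.5, 2.5) − 0.2·(5, 15.5, 12.5) = (0, -0.6, 0)
(x₂, y₂, z₂) = (0, -0.6, 0) − 0.2·(1.2, -4.8, 0.6) = (-0.24, 0.36, -0.12)
(x₃, y₃, z₃) = (-0.24, 0.36, -0.12) − 0.2·(-3.12, 3.48, -1.08) = (0.384, -0.336, 0.096)
(x₄, y₄, z₄) = (0.384, -0.336, 0.096) − 0.2·(4.512, -3.552, 0.912) = (-0.5184, 0.3744, -0.0864)
∂h/∂y at (-0.5184, 0.3744, -0.0864) = 4.1184

4.1184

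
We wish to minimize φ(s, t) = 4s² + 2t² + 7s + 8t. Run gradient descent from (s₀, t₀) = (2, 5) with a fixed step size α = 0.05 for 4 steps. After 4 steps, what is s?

-0.5024

∇φ = (8s + 7, 4t + 8)
(s₁, t₁) = (2, 5) − 0.05·(23, 28) = (0.85, 3.6)
(s₂, t₂) = (0.85, 3.6) − 0.05·(13.8, 22.4) = (0.16, 2.48)
(s₃, t₃) = (0.16, 2.48) − 0.05·(8.28, 17.92) = (-0.254, 1.584)
(s₄, t₄) = (-0.254, 1.584) − 0.05·(4.968, 14.336) = (-0.5024, 0.8672)
s = -0.5024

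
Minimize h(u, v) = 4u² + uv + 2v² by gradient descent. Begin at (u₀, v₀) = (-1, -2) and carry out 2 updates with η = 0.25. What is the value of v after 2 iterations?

-0.375

∇h = (8u + v, u + 4v)
Step 1: at (-1, -2), ∇h = (-10, -9) → (-1, -2) − 0.25·(-10, -9) = (1.5, 0.25)
Step 2: at (1.5, 0.25), ∇h = (12.25, 2.5) → (1.5, 0.25) − 0.25·(12.25, 2.5) = (-1.5625, -0.375)
v = -0.375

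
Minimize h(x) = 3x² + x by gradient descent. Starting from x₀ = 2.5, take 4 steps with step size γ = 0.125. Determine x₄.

h′(x) = 6x + 1
x₁ = 2.5 − 0.125·16 = 0.5
x₂ = 0.5 − 0.125·4 = 0
x₃ = 0 − 0.125·1 = -0.125
x₄ = -0.125 − 0.125·0.25 = -0.15625

-0.15625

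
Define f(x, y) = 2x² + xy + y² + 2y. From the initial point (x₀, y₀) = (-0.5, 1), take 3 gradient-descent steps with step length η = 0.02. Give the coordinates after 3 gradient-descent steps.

∇f = (4x + y, x + 2y + 2)
Step 1: at (-0.5, 1), ∇f = (-1, 3.5) → (-0.5, 1) − 0.02·(-1, 3.5) = (-0.48, 0.93)
Step 2: at (-0.48, 0.93), ∇f = (-0.99, 3.38) → (-0.48, 0.93) − 0.02·(-0.99, 3.38) = (-0.4602, 0.8624)
Step 3: at (-0.4602, 0.8624), ∇f = (-0.9784, 3.2646) → (-0.4602, 0.8624) − 0.02·(-0.9784, 3.2646) = (-0.440632, 0.797108)

(-0.440632, 0.797108)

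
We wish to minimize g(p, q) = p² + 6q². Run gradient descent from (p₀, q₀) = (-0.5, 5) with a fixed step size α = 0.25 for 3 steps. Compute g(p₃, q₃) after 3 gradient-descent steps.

9600.00390625

∇g = (2p, 12q)
Step 1: at (-0.5, 5), ∇g = (-1, 60) → (-0.5, 5) − 0.25·(-1, 60) = (-0.25, -10)
Step 2: at (-0.25, -10), ∇g = (-0.5, -120) → (-0.25, -10) − 0.25·(-0.5, -120) = (-0.125, 20)
Step 3: at (-0.125, 20), ∇g = (-0.25, 240) → (-0.125, 20) − 0.25·(-0.25, 240) = (-0.0625, -40)
g(-0.0625, -40) = 9600.00390625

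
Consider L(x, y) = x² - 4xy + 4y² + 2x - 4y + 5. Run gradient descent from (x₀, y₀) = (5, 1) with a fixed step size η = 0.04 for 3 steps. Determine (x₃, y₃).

(4.3728, 2.2544)

∇L = (2x - 4y + 2, -4x + 8y - 4)
(x₁, y₁) = (5, 1) − 0.04·(8, -16) = (4.68, 1.64)
(x₂, y₂) = (4.68, 1.64) − 0.04·(4.8, -9.6) = (4.488, 2.024)
(x₃, y₃) = (4.488, 2.024) − 0.04·(2.88, -5.76) = (4.3728, 2.2544)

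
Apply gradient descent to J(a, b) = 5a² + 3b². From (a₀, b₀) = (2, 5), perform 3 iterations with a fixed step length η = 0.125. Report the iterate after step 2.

(0.125, 0.3125)

∇J = (10a, 6b)
(a₁, b₁) = (2, 5) − 0.125·(20, 30) = (-0.5, 1.25)
(a₂, b₂) = (-0.5, 1.25) − 0.125·(-5, 7.5) = (0.125, 0.3125)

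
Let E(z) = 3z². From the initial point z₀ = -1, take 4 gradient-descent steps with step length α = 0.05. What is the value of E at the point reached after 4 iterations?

E′(z) = 6z
z₁ = -1 − 0.05·(-6) = -0.7
z₂ = -0.7 − 0.05·(-4.2) = -0.49
z₃ = -0.49 − 0.05·(-2.94) = -0.343
z₄ = -0.343 − 0.05·(-2.058) = -0.2401
E(-0.2401) = 0.17294403

0.17294403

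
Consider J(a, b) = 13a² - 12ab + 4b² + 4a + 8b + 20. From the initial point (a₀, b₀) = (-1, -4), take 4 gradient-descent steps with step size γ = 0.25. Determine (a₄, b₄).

∇J = (26a - 12b + 4, -12a + 8b + 8)
Step 1: at (-1, -4), ∇J = (26, -12) → (-1, -4) − 0.25·(26, -12) = (-7.5, -1)
Step 2: at (-7.5, -1), ∇J = (-179, 90) → (-7.5, -1) − 0.25·(-179, 90) = (37.25, -23.5)
Step 3: at (37.25, -23.5), ∇J = (1254.5, -627) → (37.25, -23.5) − 0.25·(1254.5, -627) = (-276.375, 133.25)
Step 4: at (-276.375, 133.25), ∇J = (-8780.75, 4390.5) → (-276.375, 133.25) − 0.25·(-8780.75, 4390.5) = (1918.8125, -964.375)

(1918.8125, -964.375)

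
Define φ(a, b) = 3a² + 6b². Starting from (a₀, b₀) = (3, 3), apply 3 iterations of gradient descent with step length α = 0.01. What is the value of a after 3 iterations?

2.491752

∇φ = (6a, 12b)
(a₁, b₁) = (3, 3) − 0.01·(18, 36) = (2.82, 2.64)
(a₂, b₂) = (2.82, 2.64) − 0.01·(16.92, 31.68) = (2.6508, 2.3232)
(a₃, b₃) = (2.6508, 2.3232) − 0.01·(15.9048, 27.8784) = (2.491752, 2.044416)
a = 2.491752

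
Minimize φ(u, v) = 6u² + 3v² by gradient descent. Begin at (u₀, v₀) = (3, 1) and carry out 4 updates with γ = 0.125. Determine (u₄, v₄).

∇φ = (12u, 6v)
(u₁, v₁) = (3, 1) − 0.125·(36, 6) = (-1.5, 0.25)
(u₂, v₂) = (-1.5, 0.25) − 0.125·(-18, 1.5) = (0.75, 0.0625)
(u₃, v₃) = (0.75, 0.0625) − 0.125·(9, 0.375) = (-0.375, 0.015625)
(u₄, v₄) = (-0.375, 0.015625) − 0.125·(-4.5, 0.09375) = (0.1875, 0.00390625)

(0.1875, 0.00390625)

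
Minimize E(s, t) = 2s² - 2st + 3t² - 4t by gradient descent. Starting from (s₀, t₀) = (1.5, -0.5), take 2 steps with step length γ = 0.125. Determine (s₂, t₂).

∇E = (4s - 2t, -2s + 6t - 4)
Step 1: at (1.5, -0.5), ∇E = (7, -10) → (1.5, -0.5) − 0.125·(7, -10) = (0.625, 0.75)
Step 2: at (0.625, 0.75), ∇E = (1, -0.75) → (0.625, 0.75) − 0.125·(1, -0.75) = (0.5, 0.84375)

(0.5, 0.84375)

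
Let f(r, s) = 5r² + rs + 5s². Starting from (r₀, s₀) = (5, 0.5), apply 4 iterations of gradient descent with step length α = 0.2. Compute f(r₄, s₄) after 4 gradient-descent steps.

∇f = (10r + s, r + 10s)
(r₁, s₁) = (5, 0.5) − 0.2·(50.5, 10) = (-5.1, -1.5)
(r₂, s₂) = (-5.1, -1.5) − 0.2·(-52.5, -20.1) = (5.4, 2.52)
(r₃, s₃) = (5.4, 2.52) − 0.2·(56.52, 30.6) = (-5.904, -3.6)
(r₄, s₄) = (-5.904, -3.6) − 0.2·(-62.64, -41.904) = (6.624, 4.7808)
f(6.624, 4.7808) = 365.3351424

365.3351424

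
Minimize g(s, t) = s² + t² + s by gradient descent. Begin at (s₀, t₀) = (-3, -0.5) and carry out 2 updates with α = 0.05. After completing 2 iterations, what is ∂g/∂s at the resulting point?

∇g = (2s + 1, 2t)
Step 1: at (-3, -0.5), ∇g = (-5, -1) → (-3, -0.5) − 0.05·(-5, -1) = (-2.75, -0.45)
Step 2: at (-2.75, -0.45), ∇g = (-4.5, -0.9) → (-2.75, -0.45) − 0.05·(-4.5, -0.9) = (-2.525, -0.405)
∂g/∂s at (-2.525, -0.405) = -4.05

-4.05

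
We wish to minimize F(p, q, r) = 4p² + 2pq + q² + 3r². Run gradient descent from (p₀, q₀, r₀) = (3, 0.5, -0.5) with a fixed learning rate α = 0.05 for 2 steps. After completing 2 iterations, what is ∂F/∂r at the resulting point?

-1.47

∇F = (8p + 2q, 2p + 2q, 6r)
(p₁, q₁, r₁) = (3, 0.5, -0.5) − 0.05·(25, 7, -3) = (1.75, 0.15, -0.35)
(p₂, q₂, r₂) = (1.75, 0.15, -0.35) − 0.05·(14.3, 3.8, -2.1) = (1.035, -0.04, -0.245)
∂F/∂r at (1.035, -0.04, -0.245) = -1.47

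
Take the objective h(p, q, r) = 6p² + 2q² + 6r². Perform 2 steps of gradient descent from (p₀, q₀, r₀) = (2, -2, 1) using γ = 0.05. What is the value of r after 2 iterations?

∇h = (12p, 4q, 12r)
(p₁, q₁, r₁) = (2, -2, 1) − 0.05·(24, -8, 12) = (0.8, -1.6, 0.4)
(p₂, q₂, r₂) = (0.8, -1.6, 0.4) − 0.05·(9.6, -6.4, 4.8) = (0.32, -1.28, 0.16)
r = 0.16

0.16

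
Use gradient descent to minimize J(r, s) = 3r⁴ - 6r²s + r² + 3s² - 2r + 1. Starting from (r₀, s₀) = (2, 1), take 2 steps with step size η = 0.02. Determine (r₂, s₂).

∇J = (12r³ - 12rs + 2r - 2, -6r² + 6s)
(r₁, s₁) = (2, 1) − 0.02·(74, -18) = (0.52, 1.36)
(r₂, s₂) = (0.52, 1.36) − 0.02·(-7.759104, 6.5376) = (0.67518208, 1.229248)

(0.67518208, 1.229248)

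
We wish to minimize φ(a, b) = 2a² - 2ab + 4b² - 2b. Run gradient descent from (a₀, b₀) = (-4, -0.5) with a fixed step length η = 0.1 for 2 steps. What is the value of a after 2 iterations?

∇φ = (4a - 2b, -2a + 8b - 2)
Step 1: at (-4, -0.5), ∇φ = (-15, 2) → (-4, -0.5) − 0.1·(-15, 2) = (-2.5, -0.7)
Step 2: at (-2.5, -0.7), ∇φ = (-8.6, -2.6) → (-2.5, -0.7) − 0.1·(-8.6, -2.6) = (-1.64, -0.44)
a = -1.64

-1.64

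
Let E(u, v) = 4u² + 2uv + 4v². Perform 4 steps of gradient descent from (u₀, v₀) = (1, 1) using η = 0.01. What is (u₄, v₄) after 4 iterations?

(0.6561, 0.6561)

∇E = (8u + 2v, 2u + 8v)
Step 1: at (1, 1), ∇E = (10, 10) → (1, 1) − 0.01·(10, 10) = (0.9, 0.9)
Step 2: at (0.9, 0.9), ∇E = (9, 9) → (0.9, 0.9) − 0.01·(9, 9) = (0.81, 0.81)
Step 3: at (0.81, 0.81), ∇E = (8.1, 8.1) → (0.81, 0.81) − 0.01·(8.1, 8.1) = (0.729, 0.729)
Step 4: at (0.729, 0.729), ∇E = (7.29, 7.29) → (0.729, 0.729) − 0.01·(7.29, 7.29) = (0.6561, 0.6561)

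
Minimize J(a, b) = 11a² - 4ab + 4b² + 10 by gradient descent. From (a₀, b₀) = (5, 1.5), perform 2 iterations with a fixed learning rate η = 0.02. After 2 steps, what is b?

∇J = (22a - 4b, -4a + 8b)
Step 1: at (5, 1.5), ∇J = (104, -8) → (5, 1.5) − 0.02·(104, -8) = (2.92, 1.66)
Step 2: at (2.92, 1.66), ∇J = (57.6, 1.6) → (2.92, 1.66) − 0.02·(57.6, 1.6) = (1.768, 1.628)
b = 1.628

1.628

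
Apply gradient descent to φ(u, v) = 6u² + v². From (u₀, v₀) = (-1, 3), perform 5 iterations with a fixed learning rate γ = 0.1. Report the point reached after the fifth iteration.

(0.00032, 0.98304)

∇φ = (12u, 2v)
Step 1: at (-1, 3), ∇φ = (-12, 6) → (-1, 3) − 0.1·(-12, 6) = (0.2, 2.4)
Step 2: at (0.2, 2.4), ∇φ = (2.4, 4.8) → (0.2, 2.4) − 0.1·(2.4, 4.8) = (-0.04, 1.92)
Step 3: at (-0.04, 1.92), ∇φ = (-0.48, 3.84) → (-0.04, 1.92) − 0.1·(-0.48, 3.84) = (0.008, 1.536)
Step 4: at (0.008, 1.536), ∇φ = (0.096, 3.072) → (0.008, 1.536) − 0.1·(0.096, 3.072) = (-0.0016, 1.2288)
Step 5: at (-0.0016, 1.2288), ∇φ = (-0.0192, 2.4576) → (-0.0016, 1.2288) − 0.1·(-0.0192, 2.4576) = (0.00032, 0.98304)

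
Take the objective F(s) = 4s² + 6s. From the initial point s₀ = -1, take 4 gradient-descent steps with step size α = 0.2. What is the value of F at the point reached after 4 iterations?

-2.24580096

F′(s) = 8s + 6
Step 1: F′(-1) = -2; s₁ = -1 − 0.2·(-2) = -0.6
Step 2: F′(-0.6) = 1.2; s₂ = -0.6 − 0.2·1.2 = -0.84
Step 3: F′(-0.84) = -0.72; s₃ = -0.84 − 0.2·(-0.72) = -0.696
Step 4: F′(-0.696) = 0.432; s₄ = -0.696 − 0.2·0.432 = -0.7824
F(-0.7824) = -2.24580096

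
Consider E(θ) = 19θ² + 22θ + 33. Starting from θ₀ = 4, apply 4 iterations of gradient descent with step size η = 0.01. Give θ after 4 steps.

E′(θ) = 38θ + 22
Step 1: E′(4) = 174; θ₁ = 4 − 0.01·174 = 2.26
Step 2: E′(2.26) = 107.88; θ₂ = 2.26 − 0.01·107.88 = 1.1812
Step 3: E′(1.1812) = 66.8856; θ₃ = 1.1812 − 0.01·66.8856 = 0.512344
Step 4: E′(0.512344) = 41.469072; θ₄ = 0.512344 − 0.01·41.469072 = 0.09765328

0.09765328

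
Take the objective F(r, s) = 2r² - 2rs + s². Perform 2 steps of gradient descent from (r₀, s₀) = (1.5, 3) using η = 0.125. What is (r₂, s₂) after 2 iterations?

∇F = (4r - 2s, -2r + 2s)
Step 1: at (1.5, 3), ∇F = (0, 3) → (1.5, 3) − 0.125·(0, 3) = (1.5, 2.625)
Step 2: at (1.5, 2.625), ∇F = (0.75, 2.25) → (1.5, 2.625) − 0.125·(0.75, 2.25) = (1.40625, 2.34375)

(1.40625, 2.34375)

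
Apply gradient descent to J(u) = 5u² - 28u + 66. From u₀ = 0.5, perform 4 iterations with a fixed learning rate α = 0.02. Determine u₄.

J′(u) = 10u - 28
u₁ = 0.5 − 0.02·(-23) = 0.96
u₂ = 0.96 − 0.02·(-18.4) = 1.328
u₃ = 1.328 − 0.02·(-14.72) = 1.6224
u₄ = 1.6224 − 0.02·(-11.776) = 1.85792

1.85792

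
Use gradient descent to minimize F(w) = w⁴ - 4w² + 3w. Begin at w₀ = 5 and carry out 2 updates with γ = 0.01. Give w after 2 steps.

0.36757388

F′(w) = 4w³ - 8w + 3
Step 1: F′(5) = 463; w₁ = 5 − 0.01·463 = 0.37
Step 2: F′(0.37) = 0.242612; w₂ = 0.37 − 0.01·0.242612 = 0.36757388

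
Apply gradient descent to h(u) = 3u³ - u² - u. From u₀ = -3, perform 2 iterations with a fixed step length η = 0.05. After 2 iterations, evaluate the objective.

-98929.930227360375

h′(u) = 9u² - 2u - 1
u₁ = -3 − 0.05·86 = -7.3
u₂ = -7.3 − 0.05·493.21 = -31.9605
h(-31.9605) = -98929.930227360375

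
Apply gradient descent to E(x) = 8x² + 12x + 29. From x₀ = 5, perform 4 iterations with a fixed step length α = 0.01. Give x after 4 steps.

2.11276032

E′(x) = 16x + 12
x₁ = 5 − 0.01·92 = 4.08
x₂ = 4.08 − 0.01·77.28 = 3.3072
x₃ = 3.3072 − 0.01·64.9152 = 2.658048
x₄ = 2.658048 − 0.01·54.528768 = 2.11276032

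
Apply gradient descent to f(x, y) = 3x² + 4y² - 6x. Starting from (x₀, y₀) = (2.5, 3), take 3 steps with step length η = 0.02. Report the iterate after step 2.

∇f = (6x - 6, 8y)
Step 1: at (2.5, 3), ∇f = (9, 24) → (2.5, 3) − 0.02·(9, 24) = (2.32, 2.52)
Step 2: at (2.32, 2.52), ∇f = (7.92, 20.16) → (2.32, 2.52) − 0.02·(7.92, 20.16) = (2.1616, 2.1168)

(2.1616, 2.1168)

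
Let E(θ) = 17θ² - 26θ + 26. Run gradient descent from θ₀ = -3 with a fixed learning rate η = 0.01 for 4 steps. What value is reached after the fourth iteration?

E′(θ) = 34θ - 26
Step 1: E′(-3) = -128; θ₁ = -3 − 0.01·(-128) = -1.72
Step 2: E′(-1.72) = -84.48; θ₂ = -1.72 − 0.01·(-84.48) = -0.8752
Step 3: E′(-0.8752) = -55.7568; θ₃ = -0.8752 − 0.01·(-55.7568) = -0.317632
Step 4: E′(-0.317632) = -36.799488; θ₄ = -0.317632 − 0.01·(-36.799488) = 0.05036288

0.05036288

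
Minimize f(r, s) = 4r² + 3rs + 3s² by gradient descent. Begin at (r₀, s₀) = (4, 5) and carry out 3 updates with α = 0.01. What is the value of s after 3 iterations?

∇f = (8r + 3s, 3r + 6s)
(r₁, s₁) = (4, 5) − 0.01·(47, 42) = (3.53, 4.58)
(r₂, s₂) = (3.53, 4.58) − 0.01·(41.98, 38.07) = (3.1102, 4.1993)
(r₃, s₃) = (3.1102, 4.1993) − 0.01·(37.4795, 34.5264) = (2.735405, 3.854036)
s = 3.854036

3.854036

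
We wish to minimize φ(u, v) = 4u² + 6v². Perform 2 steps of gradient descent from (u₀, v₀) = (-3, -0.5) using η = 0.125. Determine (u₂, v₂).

(0, -0.125)

∇φ = (8u, 12v)
Step 1: at (-3, -0.5), ∇φ = (-24, -6) → (-3, -0.5) − 0.125·(-24, -6) = (0, 0.25)
Step 2: at (0, 0.25), ∇φ = (0, 3) → (0, 0.25) − 0.125·(0, 3) = (0, -0.125)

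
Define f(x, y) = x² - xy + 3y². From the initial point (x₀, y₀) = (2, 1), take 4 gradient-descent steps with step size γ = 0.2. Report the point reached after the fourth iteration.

∇f = (2x - y, -x + 6y)
Step 1: at (2, 1), ∇f = (3, 4) → (2, 1) − 0.2·(3, 4) = (1.4, 0.2)
Step 2: at (1.4, 0.2), ∇f = (2.6, -0.2) → (1.4, 0.2) − 0.2·(2.6, -0.2) = (0.88, 0.24)
Step 3: at (0.88, 0.24), ∇f = (1.52, 0.56) → (0.88, 0.24) − 0.2·(1.52, 0.56) = (0.576, 0.128)
Step 4: at (0.576, 0.128), ∇f = (1.024, 0.192) → (0.576, 0.128) − 0.2·(1.024, 0.192) = (0.3712, 0.0896)

(0.3712, 0.0896)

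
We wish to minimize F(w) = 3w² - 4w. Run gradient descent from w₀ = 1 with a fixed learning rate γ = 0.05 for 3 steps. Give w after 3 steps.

F′(w) = 6w - 4
Step 1: F′(1) = 2; w₁ = 1 − 0.05·2 = 0.9
Step 2: F′(0.9) = 1.4; w₂ = 0.9 − 0.05·1.4 = 0.83
Step 3: F′(0.83) = 0.98; w₃ = 0.83 − 0.05·0.98 = 0.781

0.781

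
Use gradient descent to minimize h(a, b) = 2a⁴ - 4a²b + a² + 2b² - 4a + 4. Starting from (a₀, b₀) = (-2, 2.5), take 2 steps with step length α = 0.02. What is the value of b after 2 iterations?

2.558368

∇h = (8a³ - 8ab + 2a - 4, -4a² + 4b)
Step 1: at (-2, 2.5), ∇h = (-32, -6) → (-2, 2.5) − 0.02·(-32, -6) = (-1.36, 2.62)
Step 2: at (-1.36, 2.62), ∇h = (1.661952, 3.0816) → (-1.36, 2.62) − 0.02·(1.661952, 3.0816) = (-1.39323904, 2.558368)
b = 2.558368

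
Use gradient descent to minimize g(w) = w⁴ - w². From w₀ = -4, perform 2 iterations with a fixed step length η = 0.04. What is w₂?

-26.80235008

g′(w) = 4w³ - 2w
w₁ = -4 − 0.04·(-248) = 5.92
w₂ = 5.92 − 0.04·818.058752 = -26.80235008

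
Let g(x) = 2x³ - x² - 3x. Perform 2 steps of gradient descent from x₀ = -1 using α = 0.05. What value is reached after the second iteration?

g′(x) = 6x² - 2x - 3
x₁ = -1 − 0.05·5 = -1.25
x₂ = -1.25 − 0.05·8.875 = -1.69375

-1.69375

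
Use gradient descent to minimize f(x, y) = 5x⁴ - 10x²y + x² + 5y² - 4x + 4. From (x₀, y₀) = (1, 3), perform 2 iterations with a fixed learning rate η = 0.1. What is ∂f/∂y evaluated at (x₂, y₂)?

-708652.17536

∇f = (20x³ - 20xy + 2x - 4, -10x² + 10y)
Step 1: at (1, 3), ∇f = (-42, 20) → (1, 3) − 0.1·(-42, 20) = (5.2, 1)
Step 2: at (5.2, 1), ∇f = (2714.56, -260.4) → (5.2, 1) − 0.1·(2714.56, -260.4) = (-266.256, 27.04)
∂f/∂y at (-266.256, 27.04) = -708652.17536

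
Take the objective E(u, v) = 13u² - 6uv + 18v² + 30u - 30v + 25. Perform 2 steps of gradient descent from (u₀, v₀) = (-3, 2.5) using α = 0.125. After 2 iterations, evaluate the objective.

27025.9111328125

∇E = (26u - 6v + 30, -6u + 36v - 30)
(u₁, v₁) = (-3, 2.5) − 0.125·(-63, 78) = (4.875, -7.25)
(u₂, v₂) = (4.875, -7.25) − 0.125·(200.25, -320.25) = (-20.15625, 32.78125)
E(-20.15625, 32.78125) = 27025.9111328125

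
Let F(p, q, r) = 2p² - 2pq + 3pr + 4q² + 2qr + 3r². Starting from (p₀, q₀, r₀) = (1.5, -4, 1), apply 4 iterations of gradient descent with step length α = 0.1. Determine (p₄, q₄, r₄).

(-0.48025, -0.2363, 0.3693)

∇F = (4p - 2q + 3r, -2p + 8q + 2r, 3p + 2q + 6r)
(p₁, q₁, r₁) = (1.5, -4, 1) − 0.1·(17, -33, 2.5) = (-0.2, -0.7, 0.75)
(p₂, q₂, r₂) = (-0.2, -0.7, 0.75) − 0.1·(2.85, -3.7, 2.5) = (-0.485, -0.33, 0.5)
(p₃, q₃, r₃) = (-0.485, -0.33, 0.5) − 0.1·(0.22, -0.67, 0.885) = (-0.507, -0.263, 0.4115)
(p₄, q₄, r₄) = (-0.507, -0.263, 0.4115) − 0.1·(-0.2675, -0.267, 0.422) = (-0.48025, -0.2363, 0.3693)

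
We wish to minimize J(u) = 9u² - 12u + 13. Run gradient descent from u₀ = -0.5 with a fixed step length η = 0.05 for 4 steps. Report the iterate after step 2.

J′(u) = 18u - 12
u₁ = -0.5 − 0.05·(-21) = 0.55
u₂ = 0.55 − 0.05·(-2.1) = 0.655

0.655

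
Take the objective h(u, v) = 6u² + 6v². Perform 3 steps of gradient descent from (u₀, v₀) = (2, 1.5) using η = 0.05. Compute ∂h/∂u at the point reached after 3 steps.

∇h = (12u, 12v)
(u₁, v₁) = (2, 1.5) − 0.05·(24, 18) = (0.8, 0.6)
(u₂, v₂) = (0.8, 0.6) − 0.05·(9.6, 7.2) = (0.32, 0.24)
(u₃, v₃) = (0.32, 0.24) − 0.05·(3.84, 2.88) = (0.128, 0.096)
∂h/∂u at (0.128, 0.096) = 1.536

1.536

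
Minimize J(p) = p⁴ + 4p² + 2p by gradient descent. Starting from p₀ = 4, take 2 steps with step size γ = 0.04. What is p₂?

64.98816

J′(p) = 4p³ + 8p + 2
Step 1: J′(4) = 290; p₁ = 4 − 0.04·290 = -7.6
Step 2: J′(-7.6) = -1814.704; p₂ = -7.6 − 0.04·(-1814.704) = 64.98816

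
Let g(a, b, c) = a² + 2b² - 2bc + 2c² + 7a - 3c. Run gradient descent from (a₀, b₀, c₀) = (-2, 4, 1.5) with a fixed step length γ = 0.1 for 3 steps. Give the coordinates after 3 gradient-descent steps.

∇g = (2a + 7, 4b - 2c, -2b + 4c - 3)
(a₁, b₁, c₁) = (-2, 4, 1.5) − 0.1·(3, 13, -5) = (-2.3, 2.7, 2)
(a₂, b₂, c₂) = (-2.3, 2.7, 2) − 0.1·(2.4, 6.8, -0.4) = (-2.54, 2.02, 2.04)
(a₃, b₃, c₃) = (-2.54, 2.02, 2.04) − 0.1·(1.92, 4, 1.12) = (-2.732, 1.62, 1.928)

(-2.732, 1.62, 1.928)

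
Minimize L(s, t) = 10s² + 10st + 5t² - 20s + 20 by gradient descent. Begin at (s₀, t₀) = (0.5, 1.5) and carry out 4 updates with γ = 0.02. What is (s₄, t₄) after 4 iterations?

∇L = (20s + 10t - 20, 10s + 10t)
(s₁, t₁) = (0.5, 1.5) − 0.02·(5, 20) = (0.4, 1.1)
(s₂, t₂) = (0.4, 1.1) − 0.02·(-1, 15) = (0.42, 0.8)
(s₃, t₃) = (0.42, 0.8) − 0.02·(-3.6, 12.2) = (0.492, 0.556)
(s₄, t₄) = (0.492, 0.556) − 0.02·(-4.6, 10.48) = (0.584, 0.3464)

(0.584, 0.3464)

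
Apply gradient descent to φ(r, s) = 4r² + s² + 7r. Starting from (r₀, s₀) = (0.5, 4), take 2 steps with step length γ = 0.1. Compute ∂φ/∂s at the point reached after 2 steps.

5.12

∇φ = (8r + 7, 2s)
(r₁, s₁) = (0.5, 4) − 0.1·(11, 8) = (-0.6, 3.2)
(r₂, s₂) = (-0.6, 3.2) − 0.1·(2.2, 6.4) = (-0.82, 2.56)
∂φ/∂s at (-0.82, 2.56) = 5.12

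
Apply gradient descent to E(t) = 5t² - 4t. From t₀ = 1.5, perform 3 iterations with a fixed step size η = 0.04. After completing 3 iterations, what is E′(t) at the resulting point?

E′(t) = 10t - 4
Step 1: E′(1.5) = 11; t₁ = 1.5 − 0.04·11 = 1.06
Step 2: E′(1.06) = 6.6; t₂ = 1.06 − 0.04·6.6 = 0.796
Step 3: E′(0.796) = 3.96; t₃ = 0.796 − 0.04·3.96 = 0.6376
E′(t) at (0.6376) = 2.376

2.376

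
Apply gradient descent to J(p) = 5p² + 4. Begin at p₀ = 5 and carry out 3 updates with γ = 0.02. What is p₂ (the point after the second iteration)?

3.2

J′(p) = 10p
Step 1: J′(5) = 50; p₁ = 5 − 0.02·50 = 4
Step 2: J′(4) = 40; p₂ = 4 − 0.02·40 = 3.2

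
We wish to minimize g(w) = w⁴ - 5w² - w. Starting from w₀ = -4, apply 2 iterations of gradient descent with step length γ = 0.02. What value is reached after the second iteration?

g′(w) = 4w³ - 10w - 1
Step 1: g′(-4) = -217; w₁ = -4 − 0.02·(-217) = 0.34
Step 2: g′(0.34) = -4.242784; w₂ = 0.34 − 0.02·(-4.242784) = 0.42485568

0.42485568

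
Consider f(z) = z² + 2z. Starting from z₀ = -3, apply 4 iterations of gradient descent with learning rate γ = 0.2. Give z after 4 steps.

-1.2592

f′(z) = 2z + 2
z₁ = -3 − 0.2·(-4) = -2.2
z₂ = -2.2 − 0.2·(-2.4) = -1.72
z₃ = -1.72 − 0.2·(-1.44) = -1.432
z₄ = -1.432 − 0.2·(-0.864) = -1.2592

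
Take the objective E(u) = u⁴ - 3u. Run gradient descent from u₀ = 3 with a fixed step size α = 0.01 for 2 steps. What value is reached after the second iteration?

E′(u) = 4u³ - 3
Step 1: E′(3) = 105; u₁ = 3 − 0.01·105 = 1.95
Step 2: E′(1.95) = 26.6595; u₂ = 1.95 − 0.01·26.6595 = 1.683405

1.683405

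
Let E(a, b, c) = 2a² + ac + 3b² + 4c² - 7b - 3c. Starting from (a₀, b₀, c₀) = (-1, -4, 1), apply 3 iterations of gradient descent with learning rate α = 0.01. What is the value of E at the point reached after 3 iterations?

∇E = (4a + c, 6b - 7, a + 8c - 3)
Step 1: at (-1, -4, 1), ∇E = (-3, -31, 4) → (-1, -4, 1) − 0.01·(-3, -31, 4) = (-0.97, -3.69, 0.96)
Step 2: at (-0.97, -3.69, 0.96), ∇E = (-2.92, -29.14, 3.71) → (-0.97, -3.69, 0.96) − 0.01·(-2.92, -29.14, 3.71) = (-0.9408, -3.3986, 0.9229)
Step 3: at (-0.9408, -3.3986, 0.9229), ∇E = (-2.8403, -27.3916, 3.4424) → (-0.9408, -3.3986, 0.9229) − 0.01·(-2.8403, -27.3916, 3.4424) = (-0.912397, -3.124684, 0.888476)
E(-0.912397, -3.124684, 0.888476) = 52.510162444118

52.510162444118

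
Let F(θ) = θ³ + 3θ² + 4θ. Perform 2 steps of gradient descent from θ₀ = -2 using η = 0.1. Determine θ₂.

F′(θ) = 3θ² + 6θ + 4
Step 1: F′(-2) = 4; θ₁ = -2 − 0.1·4 = -2.4
Step 2: F′(-2.4) = 6.88; θ₂ = -2.4 − 0.1·6.88 = -3.088

-3.088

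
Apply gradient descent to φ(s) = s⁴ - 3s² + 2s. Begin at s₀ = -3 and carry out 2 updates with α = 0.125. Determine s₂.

-242.25

φ′(s) = 4s³ - 6s + 2
s₁ = -3 − 0.125·(-88) = 8
s₂ = 8 − 0.125·2002 = -242.25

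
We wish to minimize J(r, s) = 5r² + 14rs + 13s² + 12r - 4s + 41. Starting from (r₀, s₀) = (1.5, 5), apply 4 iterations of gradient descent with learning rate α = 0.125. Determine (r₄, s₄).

∇J = (10r + 14s + 12, 14r + 26s - 4)
(r₁, s₁) = (1.5, 5) − 0.125·(97, 147) = (-10.625, -13.375)
(r₂, s₂) = (-10.625, -13.375) − 0.125·(-281.5, -500.5) = (24.5625, 49.1875)
(r₃, s₃) = (24.5625, 49.1875) − 0.125·(946.25, 1618.75) = (-93.71875, -153.15625)
(r₄, s₄) = (-93.71875, -153.15625) − 0.125·(-3069.375, -5298.125) = (289.953125, 509.109375)

(289.953125, 509.109375)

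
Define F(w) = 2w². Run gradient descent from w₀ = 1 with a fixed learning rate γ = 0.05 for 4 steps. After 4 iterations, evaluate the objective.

F′(w) = 4w
w₁ = 1 − 0.05·4 = 0.8
w₂ = 0.8 − 0.05·3.2 = 0.64
w₃ = 0.64 − 0.05·2.56 = 0.512
w₄ = 0.512 − 0.05·2.048 = 0.4096
F(0.4096) = 0.33554432

0.33554432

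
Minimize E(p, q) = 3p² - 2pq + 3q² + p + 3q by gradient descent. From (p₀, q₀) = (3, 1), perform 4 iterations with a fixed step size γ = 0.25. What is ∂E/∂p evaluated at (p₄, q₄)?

∇E = (6p - 2q + 1, -2p + 6q + 3)
(p₁, q₁) = (3, 1) − 0.25·(17, 3) = (-1.25, 0.25)
(p₂, q₂) = (-1.25, 0.25) − 0.25·(-7, 7) = (0.5, -1.5)
(p₃, q₃) = (0.5, -1.5) − 0.25·(7, -7) = (-1.25, 0.25)
(p₄, q₄) = (-1.25, 0.25) − 0.25·(-7, 7) = (0.5, -1.5)
∂E/∂p at (0.5, -1.5) = 7

7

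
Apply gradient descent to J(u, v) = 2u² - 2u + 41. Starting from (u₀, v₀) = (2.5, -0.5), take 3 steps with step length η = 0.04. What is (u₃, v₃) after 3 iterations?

∇J = (4u - 2, 0)
Step 1: at (2.5, -0.5), ∇J = (8, 0) → (2.5, -0.5) − 0.04·(8, 0) = (2.18, -0.5)
Step 2: at (2.18, -0.5), ∇J = (6.72, 0) → (2.18, -0.5) − 0.04·(6.72, 0) = (1.9112, -0.5)
Step 3: at (1.9112, -0.5), ∇J = (5.6448, 0) → (1.9112, -0.5) − 0.04·(5.6448, 0) = (1.685408, -0.5)

(1.685408, -0.5)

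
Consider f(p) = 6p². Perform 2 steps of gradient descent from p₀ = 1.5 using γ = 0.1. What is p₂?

0.06

f′(p) = 12p
Step 1: f′(1.5) = 18; p₁ = 1.5 − 0.1·18 = -0.3
Step 2: f′(-0.3) = -3.6; p₂ = -0.3 − 0.1·(-3.6) = 0.06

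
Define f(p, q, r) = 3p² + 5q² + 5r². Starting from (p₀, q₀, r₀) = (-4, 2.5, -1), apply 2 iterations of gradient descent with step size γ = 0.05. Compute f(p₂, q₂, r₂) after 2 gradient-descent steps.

∇f = (6p, 10q, 10r)
Step 1: at (-4, 2.5, -1), ∇f = (-24, 25, -10) → (-4, 2.5, -1) − 0.05·(-24, 25, -10) = (-2.8, 1.25, -0.5)
Step 2: at (-2.8, 1.25, -0.5), ∇f = (-16.8, 12.5, -5) → (-2.8, 1.25, -0.5) − 0.05·(-16.8, 12.5, -5) = (-1.96, 0.625, -0.25)
f(-1.96, 0.625, -0.25) = 13.790425

13.790425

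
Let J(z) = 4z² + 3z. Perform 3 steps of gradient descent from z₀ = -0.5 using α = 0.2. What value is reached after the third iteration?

J′(z) = 8z + 3
z₁ = -0.5 − 0.2·(-1) = -0.3
z₂ = -0.3 − 0.2·0.6 = -0.42
z₃ = -0.42 − 0.2·(-0.36) = -0.348

-0.348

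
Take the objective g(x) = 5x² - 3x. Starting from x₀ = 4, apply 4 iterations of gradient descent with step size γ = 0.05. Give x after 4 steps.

0.53125

g′(x) = 10x - 3
x₁ = 4 − 0.05·37 = 2.15
x₂ = 2.15 − 0.05·18.5 = 1.225
x₃ = 1.225 − 0.05·9.25 = 0.7625
x₄ = 0.7625 − 0.05·4.625 = 0.53125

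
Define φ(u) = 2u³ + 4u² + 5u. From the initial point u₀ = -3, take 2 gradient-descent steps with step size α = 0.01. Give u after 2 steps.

-3.80535

φ′(u) = 6u² + 8u + 5
u₁ = -3 − 0.01·35 = -3.35
u₂ = -3.35 − 0.01·45.535 = -3.80535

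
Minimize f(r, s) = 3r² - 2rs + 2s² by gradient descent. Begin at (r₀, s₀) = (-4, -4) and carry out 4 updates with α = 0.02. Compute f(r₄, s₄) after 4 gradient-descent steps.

∇f = (6r - 2s, -2r + 4s)
(r₁, s₁) = (-4, -4) − 0.02·(-16, -8) = (-3.68, -3.84)
(r₂, s₂) = (-3.68, -3.84) − 0.02·(-14.4, -8) = (-3.392, -3.68)
(r₃, s₃) = (-3.392, -3.68) − 0.02·(-12.992, -7.936) = (-3.13216, -3.52128)
(r₄, s₄) = (-3.13216, -3.52128) − 0.02·(-11.7504, -7.8208) = (-2.897152, -3.364864)
f(-2.897152, -3.364864) = 28.328043675648

28.328043675648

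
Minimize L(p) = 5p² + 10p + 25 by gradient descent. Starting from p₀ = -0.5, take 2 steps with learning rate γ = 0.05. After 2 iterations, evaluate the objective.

L′(p) = 10p + 10
Step 1: L′(-0.5) = 5; p₁ = -0.5 − 0.05·5 = -0.75
Step 2: L′(-0.75) = 2.5; p₂ = -0.75 − 0.05·2.5 = -0.875
L(-0.875) = 20.078125

20.078125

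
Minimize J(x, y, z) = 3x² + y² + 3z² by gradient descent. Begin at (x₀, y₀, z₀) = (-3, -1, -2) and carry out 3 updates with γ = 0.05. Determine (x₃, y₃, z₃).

∇J = (6x, 2y, 6z)
(x₁, y₁, z₁) = (-3, -1, -2) − 0.05·(-18, -2, -12) = (-2.1, -0.9, -1.4)
(x₂, y₂, z₂) = (-2.1, -0.9, -1.4) − 0.05·(-12.6, -1.8, -8.4) = (-1.47, -0.81, -0.98)
(x₃, y₃, z₃) = (-1.47, -0.81, -0.98) − 0.05·(-8.82, -1.62, -5.88) = (-1.029, -0.729, -0.686)

(-1.029, -0.729, -0.686)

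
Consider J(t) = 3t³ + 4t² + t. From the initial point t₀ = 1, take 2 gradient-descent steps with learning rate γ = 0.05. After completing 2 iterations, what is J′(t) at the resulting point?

J′(t) = 9t² + 8t + 1
Step 1: J′(1) = 18; t₁ = 1 − 0.05·18 = 0.1
Step 2: J′(0.1) = 1.89; t₂ = 0.1 − 0.05·1.89 = 0.0055
J′(t) at (0.0055) = 1.04427225

1.04427225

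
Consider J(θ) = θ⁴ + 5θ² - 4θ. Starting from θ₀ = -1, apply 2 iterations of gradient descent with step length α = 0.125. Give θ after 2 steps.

J′(θ) = 4θ³ + 10θ - 4
Step 1: J′(-1) = -18; θ₁ = -1 − 0.125·(-18) = 1.25
Step 2: J′(1.25) = 16.3125; θ₂ = 1.25 − 0.125·16.3125 = -0.7890625

-0.7890625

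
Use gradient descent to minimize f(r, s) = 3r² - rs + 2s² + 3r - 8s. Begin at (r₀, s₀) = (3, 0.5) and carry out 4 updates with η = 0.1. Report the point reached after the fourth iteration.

∇f = (6r - s + 3, -r + 4s - 8)
Step 1: at (3, 0.5), ∇f = (20.5, -9) → (3, 0.5) − 0.1·(20.5, -9) = (0.95, 1.4)
Step 2: at (0.95, 1.4), ∇f = (7.3, -3.35) → (0.95, 1.4) − 0.1·(7.3, -3.35) = (0.22, 1.735)
Step 3: at (0.22, 1.735), ∇f = (2.585, -1.28) → (0.22, 1.735) − 0.1·(2.585, -1.28) = (-0.0385, 1.863)
Step 4: at (-0.0385, 1.863), ∇f = (0.906, -0.5095) → (-0.0385, 1.863) − 0.1·(0.906, -0.5095) = (-0.1291, 1.91395)

(-0.1291, 1.91395)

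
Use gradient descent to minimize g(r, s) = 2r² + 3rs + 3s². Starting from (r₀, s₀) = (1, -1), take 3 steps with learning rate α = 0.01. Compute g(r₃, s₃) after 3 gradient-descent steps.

1.727637987

∇g = (4r + 3s, 3r + 6s)
Step 1: at (1, -1), ∇g = (1, -3) → (1, -1) − 0.01·(1, -3) = (0.99, -0.97)
Step 2: at (0.99, -0.97), ∇g = (1.05, -2.85) → (0.99, -0.97) − 0.01·(1.05, -2.85) = (0.9795, -0.9415)
Step 3: at (0.9795, -0.9415), ∇g = (1.0935, -2.7105) → (0.9795, -0.9415) − 0.01·(1.0935, -2.7105) = (0.968565, -0.914395)
g(0.968565, -0.914395) = 1.727637987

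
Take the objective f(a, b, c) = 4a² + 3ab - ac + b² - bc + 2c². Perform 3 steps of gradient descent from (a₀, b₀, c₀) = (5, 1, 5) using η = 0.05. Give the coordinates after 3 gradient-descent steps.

∇f = (8a + 3b - c, 3a + 2b - c, -a - b + 4c)
Step 1: at (5, 1, 5), ∇f = (38, 12, 14) → (5, 1, 5) − 0.05·(38, 12, 14) = (3.1, 0.4, 4.3)
Step 2: at (3.1, 0.4, 4.3), ∇f = (21.7, 5.8, 13.7) → (3.1, 0.4, 4.3) − 0.05·(21.7, 5.8, 13.7) = (2.015, 0.11, 3.615)
Step 3: at (2.015, 0.11, 3.615), ∇f = (12.835, 2.65, 12.335) → (2.015, 0.11, 3.615) − 0.05·(12.835, 2.65, 12.335) = (1.37325, -0.0225, 2.99825)

(1.37325, -0.0225, 2.99825)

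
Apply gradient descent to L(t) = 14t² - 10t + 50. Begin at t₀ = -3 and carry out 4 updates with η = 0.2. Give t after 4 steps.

L′(t) = 28t - 10
t₁ = -3 − 0.2·(-94) = 15.8
t₂ = 15.8 − 0.2·432.4 = -70.68
t₃ = -70.68 − 0.2·(-1989.04) = 327.128
t₄ = 327.128 − 0.2·9149.584 = -1502.7888

-1502.7888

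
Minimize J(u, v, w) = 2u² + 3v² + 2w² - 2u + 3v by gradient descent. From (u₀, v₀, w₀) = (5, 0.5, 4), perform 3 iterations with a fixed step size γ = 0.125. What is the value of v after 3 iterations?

-0.484375

∇J = (4u - 2, 6v + 3, 4w)
Step 1: at (5, 0.5, 4), ∇J = (18, 6, 16) → (5, 0.5, 4) − 0.125·(18, 6, 16) = (2.75, -0.25, 2)
Step 2: at (2.75, -0.25, 2), ∇J = (9, 1.5, 8) → (2.75, -0.25, 2) − 0.125·(9, 1.5, 8) = (1.625, -0.4375, 1)
Step 3: at (1.625, -0.4375, 1), ∇J = (4.5, 0.375, 4) → (1.625, -0.4375, 1) − 0.125·(4.5, 0.375, 4) = (1.0625, -0.484375, 0.5)
v = -0.484375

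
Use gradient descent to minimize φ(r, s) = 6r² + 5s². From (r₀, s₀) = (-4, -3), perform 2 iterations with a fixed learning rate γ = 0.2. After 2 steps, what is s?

∇φ = (12r, 10s)
Step 1: at (-4, -3), ∇φ = (-48, -30) → (-4, -3) − 0.2·(-48, -30) = (5.6, 3)
Step 2: at (5.6, 3), ∇φ = (67.2, 30) → (5.6, 3) − 0.2·(67.2, 30) = (-7.84, -3)
s = -3

-3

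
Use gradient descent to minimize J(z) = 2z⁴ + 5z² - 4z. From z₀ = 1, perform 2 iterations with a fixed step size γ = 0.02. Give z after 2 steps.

0.59628032

J′(z) = 8z³ + 10z - 4
z₁ = 1 − 0.02·14 = 0.72
z₂ = 0.72 − 0.02·6.185984 = 0.59628032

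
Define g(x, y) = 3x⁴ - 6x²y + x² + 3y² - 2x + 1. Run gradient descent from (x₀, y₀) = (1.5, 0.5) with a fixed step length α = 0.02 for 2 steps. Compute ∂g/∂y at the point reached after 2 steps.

-0.101261415

∇g = (12x³ - 12xy + 2x - 2, -6x² + 6y)
Step 1: at (1.5, 0.5), ∇g = (32.5, -10.5) → (1.5, 0.5) − 0.02·(32.5, -10.5) = (0.85, 0.71)
Step 2: at (0.85, 0.71), ∇g = (-0.1725, -0.075) → (0.85, 0.71) − 0.02·(-0.1725, -0.075) = (0.85345, 0.7115)
∂g/∂y at (0.85345, 0.7115) = -0.101261415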